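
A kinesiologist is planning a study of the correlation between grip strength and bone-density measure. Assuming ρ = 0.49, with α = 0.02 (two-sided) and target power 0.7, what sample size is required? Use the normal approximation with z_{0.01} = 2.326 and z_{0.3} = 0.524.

n = 32

Fisher's z: C = ½·ln((1+r)/(1−r)) = ½·ln(2.9216) = 0.5361.
n = ((z_{α/2} + z_β)/C)² + 3.
(2.326 + 0.524) / 0.5361 = 2.850 / 0.5361 = 5.316.
n = 5.316² + 3 = 28.26 + 3 = 31.3.
Round up.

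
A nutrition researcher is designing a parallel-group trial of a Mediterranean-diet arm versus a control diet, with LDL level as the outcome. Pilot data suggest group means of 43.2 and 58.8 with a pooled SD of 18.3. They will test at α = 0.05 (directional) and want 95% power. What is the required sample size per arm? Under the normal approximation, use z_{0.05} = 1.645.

n = 30 per group

Cohen's d = |M₁ − M₂| / SD_pooled = |43.2 − 58.8| / 18.3 = 15.6 / 18.3 = 0.852.
For two independent groups with equal n: n = 2·((z_{α} + z_β) / d)².
z_{α} + z_β = 1.645 + 1.645 = 3.290.
n = 2 × (3.290 / 0.852)² = 2 × 3.862² = 2 × 14.91 = 29.8.
Round up to the next whole participant.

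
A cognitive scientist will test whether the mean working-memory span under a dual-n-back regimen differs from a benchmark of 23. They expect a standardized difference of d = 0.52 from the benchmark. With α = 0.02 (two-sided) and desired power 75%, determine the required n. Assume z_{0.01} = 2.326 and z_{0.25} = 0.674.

n = 34

For a one-sample test: n = ((z_{α/2} + z_β) / d)².
z_{α/2} + z_β = 2.326 + 0.674 = 3.000.
n = (3.000 / 0.52)² = 5.769² = 33.28.
Round up.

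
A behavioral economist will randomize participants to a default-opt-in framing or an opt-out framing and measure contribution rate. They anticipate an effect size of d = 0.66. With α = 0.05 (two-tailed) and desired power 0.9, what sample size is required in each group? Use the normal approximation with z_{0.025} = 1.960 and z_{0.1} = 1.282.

n = 49 per group

For two independent groups with equal n: n = 2·((z_{α/2} + z_β) / d)².
z_{α/2} + z_β = 1.960 + 1.282 = 3.242.
n = 2 × (3.242 / 0.66)² = 2 × 4.912² = 2 × 24.13 = 48.3.
Round up to the next whole participant.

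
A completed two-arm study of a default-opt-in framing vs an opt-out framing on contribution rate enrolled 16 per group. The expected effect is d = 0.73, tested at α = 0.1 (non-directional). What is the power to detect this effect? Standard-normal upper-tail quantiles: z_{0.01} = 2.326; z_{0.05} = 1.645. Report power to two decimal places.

For two equal groups, power = Φ(d·√(n/2) − z_{α/2}).
d·√(n/2) = 0.73 × √(16/2) = 0.73 × 2.828 = 2.065.
z_β = 2.065 − 1.645 = 0.420.
Power = Φ(0.420) = 0.663.

power ≈ 0.66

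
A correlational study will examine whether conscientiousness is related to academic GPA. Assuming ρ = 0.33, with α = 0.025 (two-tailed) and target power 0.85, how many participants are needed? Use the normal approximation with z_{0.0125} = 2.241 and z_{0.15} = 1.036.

Fisher's z: C = ½·ln((1+r)/(1−r)) = ½·ln(1.9851) = 0.3428.
n = ((z_{α/2} + z_β)/C)² + 3.
(2.241 + 1.036) / 0.3428 = 3.277 / 0.3428 = 9.560.
n = 9.560² + 3 = 91.38 + 3 = 94.4.
Round up.

n = 95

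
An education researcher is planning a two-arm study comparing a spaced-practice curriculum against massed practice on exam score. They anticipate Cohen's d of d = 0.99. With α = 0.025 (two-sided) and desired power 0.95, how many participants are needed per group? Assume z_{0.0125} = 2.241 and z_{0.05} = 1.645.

For two independent groups with equal n: n = 2·((z_{α/2} + z_β) / d)².
z_{α/2} + z_β = 2.241 + 1.645 = 3.886.
n = 2 × (3.886 / 0.99)² = 2 × 3.925² = 2 × 15.41 = 30.8.
Round up to the next whole participant.

n = 31 per group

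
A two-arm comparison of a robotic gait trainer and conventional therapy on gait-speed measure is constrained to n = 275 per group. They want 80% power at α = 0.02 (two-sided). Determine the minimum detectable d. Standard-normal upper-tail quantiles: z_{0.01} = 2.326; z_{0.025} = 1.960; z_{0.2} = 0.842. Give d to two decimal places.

d_min ≈ 0.27

For two independent groups of n = 275 each: d_min = (z_{α/2} + z_β)·√(2/n).
z-sum = 2.326 + 0.842 = 3.168.
d_min = 3.168 × √(2/275) = 3.168 × 0.0853 = 0.270.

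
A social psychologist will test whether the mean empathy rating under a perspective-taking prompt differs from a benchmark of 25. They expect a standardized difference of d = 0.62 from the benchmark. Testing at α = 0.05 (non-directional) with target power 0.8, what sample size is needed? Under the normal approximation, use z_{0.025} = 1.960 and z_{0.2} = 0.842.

For a one-sample test: n = ((z_{α/2} + z_β) / d)².
z_{α/2} + z_β = 1.960 + 0.842 = 2.802.
n = (2.802 / 0.62)² = 4.519² = 20.42.
Round up.

n = 21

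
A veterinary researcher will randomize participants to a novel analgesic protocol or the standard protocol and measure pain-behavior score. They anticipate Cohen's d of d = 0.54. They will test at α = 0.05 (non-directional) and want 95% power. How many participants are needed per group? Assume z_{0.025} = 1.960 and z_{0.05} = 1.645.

For two independent groups with equal n: n = 2·((z_{α/2} + z_β) / d)².
z_{α/2} + z_β = 1.960 + 1.645 = 3.605.
n = 2 × (3.605 / 0.54)² = 2 × 6.676² = 2 × 44.57 = 89.1.
Round up to the next whole participant.

n = 90 per group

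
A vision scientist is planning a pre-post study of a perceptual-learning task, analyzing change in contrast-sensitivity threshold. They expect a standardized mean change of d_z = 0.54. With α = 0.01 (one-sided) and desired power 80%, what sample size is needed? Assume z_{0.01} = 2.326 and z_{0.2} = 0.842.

n = 35 pairs

For a paired (one-sample on differences) test: n = ((z_{α} + z_β) / d)².
z_{α} + z_β = 2.326 + 0.842 = 3.168.
n = (3.168 / 0.54)² = 5.867² = 34.42.
Round up.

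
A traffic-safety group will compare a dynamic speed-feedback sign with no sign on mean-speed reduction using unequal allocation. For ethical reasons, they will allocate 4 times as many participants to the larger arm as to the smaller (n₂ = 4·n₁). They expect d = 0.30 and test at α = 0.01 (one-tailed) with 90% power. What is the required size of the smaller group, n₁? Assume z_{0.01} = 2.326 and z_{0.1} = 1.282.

With allocation ratio k = n₂/n₁ = 4, Var(x̄₁−x̄₂) = σ²(1/n₁ + 1/(k·n₁)) = σ²·(k+1)/(k·n₁).
So n₁ = (1 + 1/k)·((z_{α} + z_β)/d)² = 1.250 × (3.608/0.30)².
n₁ = 1.250 × 144.64 = 180.8.
Round up: n₁ = 181, giving n₂ = 4 × 181 = 724.

n₁ = 181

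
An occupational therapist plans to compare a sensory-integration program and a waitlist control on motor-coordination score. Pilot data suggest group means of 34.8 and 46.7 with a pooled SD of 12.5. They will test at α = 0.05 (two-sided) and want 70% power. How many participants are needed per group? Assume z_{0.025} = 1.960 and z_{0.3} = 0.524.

n = 14 per group

Cohen's d = |M₁ − M₂| / SD_pooled = |34.8 − 46.7| / 12.5 = 11.9 / 12.5 = 0.952.
For two independent groups with equal n: n = 2·((z_{α/2} + z_β) / d)².
z_{α/2} + z_β = 1.960 + 0.524 = 2.484.
n = 2 × (2.484 / 0.952)² = 2 × 2.609² = 2 × 6.81 = 13.6.
Round up to the next whole participant.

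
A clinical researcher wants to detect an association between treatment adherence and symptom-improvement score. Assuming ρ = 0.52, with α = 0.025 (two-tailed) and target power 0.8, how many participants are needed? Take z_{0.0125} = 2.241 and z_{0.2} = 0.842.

n = 32

Fisher's z: C = ½·ln((1+r)/(1−r)) = ½·ln(3.1667) = 0.5763.
n = ((z_{α/2} + z_β)/C)² + 3.
(2.241 + 0.842) / 0.5763 = 3.083 / 0.5763 = 5.350.
n = 5.350² + 3 = 28.62 + 3 = 31.6.
Round up.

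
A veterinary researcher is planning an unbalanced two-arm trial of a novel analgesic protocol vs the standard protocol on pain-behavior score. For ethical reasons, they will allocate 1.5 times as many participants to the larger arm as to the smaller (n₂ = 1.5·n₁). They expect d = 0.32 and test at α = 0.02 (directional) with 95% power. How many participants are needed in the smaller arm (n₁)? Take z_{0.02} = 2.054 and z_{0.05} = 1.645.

n₁ = 223

With allocation ratio k = n₂/n₁ = 1.5, Var(x̄₁−x̄₂) = σ²(1/n₁ + 1/(k·n₁)) = σ²·(k+1)/(k·n₁).
So n₁ = (1 + 1/k)·((z_{α} + z_β)/d)² = 1.667 × (3.699/0.32)².
n₁ = 1.667 × 133.62 = 222.7.
Round up: n₁ = 223, giving n₂ = ⌈1.5 × 223⌉ = ⌈334.5⌉ = 335.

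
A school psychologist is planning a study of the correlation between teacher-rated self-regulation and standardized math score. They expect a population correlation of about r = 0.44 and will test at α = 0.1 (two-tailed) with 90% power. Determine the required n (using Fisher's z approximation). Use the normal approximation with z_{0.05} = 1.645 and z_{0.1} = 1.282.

n = 42

Fisher's z: C = ½·ln((1+r)/(1−r)) = ½·ln(2.5714) = 0.4722.
n = ((z_{α/2} + z_β)/C)² + 3.
(1.645 + 1.282) / 0.4722 = 2.927 / 0.4722 = 6.199.
n = 6.199² + 3 = 38.42 + 3 = 41.4.
Round up.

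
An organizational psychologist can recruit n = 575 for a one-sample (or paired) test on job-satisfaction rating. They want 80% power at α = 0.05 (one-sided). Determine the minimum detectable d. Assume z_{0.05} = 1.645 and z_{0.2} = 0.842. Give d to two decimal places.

For a single sample (or paired design) of n = 575: d_min = (z_{α} + z_β)/√n.
z-sum = 1.645 + 0.842 = 2.487.
d_min = 2.487 / √575 = 2.487 / 23.979 = 0.104.

d_min ≈ 0.10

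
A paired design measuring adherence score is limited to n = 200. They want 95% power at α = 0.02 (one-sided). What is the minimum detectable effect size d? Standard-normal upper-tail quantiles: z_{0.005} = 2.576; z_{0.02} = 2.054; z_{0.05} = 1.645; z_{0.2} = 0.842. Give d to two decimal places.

For a single sample (or paired design) of n = 200: d_min = (z_{α} + z_β)/√n.
z-sum = 2.054 + 1.645 = 3.699.
d_min = 3.699 / √200 = 3.699 / 14.142 = 0.262.

d_min ≈ 0.26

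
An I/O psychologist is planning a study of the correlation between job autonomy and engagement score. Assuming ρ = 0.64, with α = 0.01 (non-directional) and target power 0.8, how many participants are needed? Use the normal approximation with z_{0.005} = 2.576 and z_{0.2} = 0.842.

Fisher's z: C = ½·ln((1+r)/(1−r)) = ½·ln(4.5556) = 0.7582.
n = ((z_{α/2} + z_β)/C)² + 3.
(2.576 + 0.842) / 0.7582 = 3.418 / 0.7582 = 4.508.
n = 4.508² + 3 = 20.32 + 3 = 23.3.
Round up.

n = 24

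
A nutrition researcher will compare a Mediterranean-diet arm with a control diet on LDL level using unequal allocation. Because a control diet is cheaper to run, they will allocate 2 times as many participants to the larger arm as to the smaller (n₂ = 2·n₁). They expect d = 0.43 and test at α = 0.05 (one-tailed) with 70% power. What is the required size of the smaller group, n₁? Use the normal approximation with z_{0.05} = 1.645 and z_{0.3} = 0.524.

With allocation ratio k = n₂/n₁ = 2, Var(x̄₁−x̄₂) = σ²(1/n₁ + 1/(k·n₁)) = σ²·(k+1)/(k·n₁).
So n₁ = (1 + 1/k)·((z_{α} + z_β)/d)² = 1.500 × (2.169/0.43)².
n₁ = 1.500 × 25.44 = 38.2.
Round up: n₁ = 39, giving n₂ = 2 × 39 = 78.

n₁ = 39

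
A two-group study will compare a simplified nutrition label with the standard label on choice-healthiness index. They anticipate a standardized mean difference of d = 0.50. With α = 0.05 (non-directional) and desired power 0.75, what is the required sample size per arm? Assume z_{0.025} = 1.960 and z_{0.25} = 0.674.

n = 56 per group

For two independent groups with equal n: n = 2·((z_{α/2} + z_β) / d)².
z_{α/2} + z_β = 1.960 + 0.674 = 2.634.
n = 2 × (2.634 / 0.50)² = 2 × 5.268² = 2 × 27.75 = 55.5.
Round up to the next whole participant.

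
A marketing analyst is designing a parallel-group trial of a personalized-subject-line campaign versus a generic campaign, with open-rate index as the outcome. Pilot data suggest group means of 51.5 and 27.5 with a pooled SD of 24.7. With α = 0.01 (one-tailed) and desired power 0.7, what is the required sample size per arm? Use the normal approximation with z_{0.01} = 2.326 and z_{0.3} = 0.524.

n = 18 per group

Cohen's d = |M₁ − M₂| / SD_pooled = |51.5 − 27.5| / 24.7 = 24.0 / 24.7 = 0.972.
For two independent groups with equal n: n = 2·((z_{α} + z_β) / d)².
z_{α} + z_β = 2.326 + 0.524 = 2.850.
n = 2 × (2.850 / 0.972)² = 2 × 2.932² = 2 × 8.60 = 17.2.
Round up to the next whole participant.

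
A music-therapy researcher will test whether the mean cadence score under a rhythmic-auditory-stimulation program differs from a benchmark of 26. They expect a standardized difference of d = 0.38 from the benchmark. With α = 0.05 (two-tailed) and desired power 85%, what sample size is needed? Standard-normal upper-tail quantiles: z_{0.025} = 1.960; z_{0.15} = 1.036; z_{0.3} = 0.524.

For a one-sample test: n = ((z_{α/2} + z_β) / d)².
z_{α/2} + z_β = 1.960 + 1.036 = 2.996.
n = (2.996 / 0.38)² = 7.884² = 62.16.
Round up.

n = 63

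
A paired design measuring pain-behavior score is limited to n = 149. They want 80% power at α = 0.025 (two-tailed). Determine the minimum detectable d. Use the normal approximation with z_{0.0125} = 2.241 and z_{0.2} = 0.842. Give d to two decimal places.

For a single sample (or paired design) of n = 149: d_min = (z_{α/2} + z_β)/√n.
z-sum = 2.241 + 0.842 = 3.083.
d_min = 3.083 / √149 = 3.083 / 12.207 = 0.253.

d_min ≈ 0.25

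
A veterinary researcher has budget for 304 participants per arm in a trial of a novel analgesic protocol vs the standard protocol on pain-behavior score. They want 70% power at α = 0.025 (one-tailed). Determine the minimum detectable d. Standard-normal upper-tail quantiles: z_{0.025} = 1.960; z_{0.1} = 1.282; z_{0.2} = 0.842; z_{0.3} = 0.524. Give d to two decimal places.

d_min ≈ 0.20

For two independent groups of n = 304 each: d_min = (z_{α} + z_β)·√(2/n).
z-sum = 1.960 + 0.524 = 2.484.
d_min = 2.484 × √(2/304) = 2.484 × 0.0811 = 0.201.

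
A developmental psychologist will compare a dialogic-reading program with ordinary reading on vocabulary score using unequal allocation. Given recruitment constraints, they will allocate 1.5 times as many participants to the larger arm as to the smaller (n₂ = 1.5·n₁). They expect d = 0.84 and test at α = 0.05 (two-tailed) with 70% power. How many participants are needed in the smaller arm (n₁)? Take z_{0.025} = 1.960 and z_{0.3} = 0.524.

n₁ = 15

With allocation ratio k = n₂/n₁ = 1.5, Var(x̄₁−x̄₂) = σ²(1/n₁ + 1/(k·n₁)) = σ²·(k+1)/(k·n₁).
So n₁ = (1 + 1/k)·((z_{α/2} + z_β)/d)² = 1.667 × (2.484/0.84)².
n₁ = 1.667 × 8.74 = 14.6.
Round up: n₁ = 15, giving n₂ = ⌈1.5 × 15⌉ = ⌈22.5⌉ = 23.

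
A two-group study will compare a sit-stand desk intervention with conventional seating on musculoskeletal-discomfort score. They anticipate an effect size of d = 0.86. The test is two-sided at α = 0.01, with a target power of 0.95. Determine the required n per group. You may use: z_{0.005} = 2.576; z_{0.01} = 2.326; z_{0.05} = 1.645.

For two independent groups with equal n: n = 2·((z_{α/2} + z_β) / d)².
z_{α/2} + z_β = 2.576 + 1.645 = 4.221.
n = 2 × (4.221 / 0.86)² = 2 × 4.908² = 2 × 24.09 = 48.2.
Round up to the next whole participant.

n = 49 per group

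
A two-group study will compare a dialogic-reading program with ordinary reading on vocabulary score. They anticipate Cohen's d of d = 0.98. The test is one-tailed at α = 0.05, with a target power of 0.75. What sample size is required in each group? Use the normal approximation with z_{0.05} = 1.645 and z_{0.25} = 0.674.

For two independent groups with equal n: n = 2·((z_{α} + z_β) / d)².
z_{α} + z_β = 1.645 + 0.674 = 2.319.
n = 2 × (2.319 / 0.98)² = 2 × 2.366² = 2 × 5.60 = 11.2.
Round up to the next whole participant.

n = 12 per group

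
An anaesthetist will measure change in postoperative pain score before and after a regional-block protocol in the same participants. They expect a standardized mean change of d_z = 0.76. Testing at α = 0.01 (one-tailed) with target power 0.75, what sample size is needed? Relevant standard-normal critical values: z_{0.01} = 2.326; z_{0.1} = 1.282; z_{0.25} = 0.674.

n = 16 pairs

For a paired (one-sample on differences) test: n = ((z_{α} + z_β) / d)².
z_{α} + z_β = 2.326 + 0.674 = 3.000.
n = (3.000 / 0.76)² = 3.947² = 15.58.
Round up.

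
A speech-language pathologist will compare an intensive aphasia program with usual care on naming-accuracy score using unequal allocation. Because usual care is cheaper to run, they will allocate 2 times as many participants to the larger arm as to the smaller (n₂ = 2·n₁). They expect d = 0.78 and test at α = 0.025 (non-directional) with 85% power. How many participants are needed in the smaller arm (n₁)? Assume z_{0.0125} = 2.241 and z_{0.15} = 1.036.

n₁ = 27

With allocation ratio k = n₂/n₁ = 2, Var(x̄₁−x̄₂) = σ²(1/n₁ + 1/(k·n₁)) = σ²·(k+1)/(k·n₁).
So n₁ = (1 + 1/k)·((z_{α/2} + z_β)/d)² = 1.500 × (3.277/0.78)².
n₁ = 1.500 × 17.65 = 26.5.
Round up: n₁ = 27, giving n₂ = 2 × 27 = 54.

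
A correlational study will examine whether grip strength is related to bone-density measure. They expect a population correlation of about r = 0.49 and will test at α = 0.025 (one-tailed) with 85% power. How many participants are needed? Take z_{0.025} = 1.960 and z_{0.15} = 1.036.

n = 35

Fisher's z: C = ½·ln((1+r)/(1−r)) = ½·ln(2.9216) = 0.5361.
n = ((z_{α} + z_β)/C)² + 3.
(1.960 + 1.036) / 0.5361 = 2.996 / 0.5361 = 5.589.
n = 5.589² + 3 = 31.23 + 3 = 34.2.
Round up.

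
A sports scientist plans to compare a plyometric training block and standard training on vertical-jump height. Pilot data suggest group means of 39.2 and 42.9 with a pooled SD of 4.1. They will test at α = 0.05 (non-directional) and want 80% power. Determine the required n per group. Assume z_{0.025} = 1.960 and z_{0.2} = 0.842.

Cohen's d = |M₁ − M₂| / SD_pooled = |39.2 − 42.9| / 4.1 = 3.7 / 4.1 = 0.902.
For two independent groups with equal n: n = 2·((z_{α/2} + z_β) / d)².
z_{α/2} + z_β = 1.960 + 0.842 = 2.802.
n = 2 × (2.802 / 0.902)² = 2 × 3.106² = 2 × 9.65 = 19.3.
Round up to the next whole participant.

n = 20 per group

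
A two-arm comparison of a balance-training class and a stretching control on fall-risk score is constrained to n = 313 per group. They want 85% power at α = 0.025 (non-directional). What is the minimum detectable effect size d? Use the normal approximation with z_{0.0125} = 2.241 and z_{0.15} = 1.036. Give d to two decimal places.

For two independent groups of n = 313 each: d_min = (z_{α/2} + z_β)·√(2/n).
z-sum = 2.241 + 1.036 = 3.277.
d_min = 3.277 × √(2/313) = 3.277 × 0.0799 = 0.262.

d_min ≈ 0.26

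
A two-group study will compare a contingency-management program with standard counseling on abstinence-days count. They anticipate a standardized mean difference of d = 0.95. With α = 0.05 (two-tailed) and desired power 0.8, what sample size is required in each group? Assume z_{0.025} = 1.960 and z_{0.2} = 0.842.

n = 18 per group

For two independent groups with equal n: n = 2·((z_{α/2} + z_β) / d)².
z_{α/2} + z_β = 1.960 + 0.842 = 2.802.
n = 2 × (2.802 / 0.95)² = 2 × 2.949² = 2 × 8.70 = 17.4.
Round up to the next whole participant.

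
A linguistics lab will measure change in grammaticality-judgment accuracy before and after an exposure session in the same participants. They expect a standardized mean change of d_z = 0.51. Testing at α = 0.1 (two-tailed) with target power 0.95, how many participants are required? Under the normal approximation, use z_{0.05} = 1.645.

For a paired (one-sample on differences) test: n = ((z_{α/2} + z_β) / d)².
z_{α/2} + z_β = 1.645 + 1.645 = 3.290.
n = (3.290 / 0.51)² = 6.451² = 41.62.
Round up.

n = 42 pairs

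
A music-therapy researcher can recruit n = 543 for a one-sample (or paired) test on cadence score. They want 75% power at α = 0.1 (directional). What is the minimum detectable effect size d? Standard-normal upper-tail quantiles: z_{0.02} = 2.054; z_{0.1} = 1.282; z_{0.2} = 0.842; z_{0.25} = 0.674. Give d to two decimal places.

For a single sample (or paired design) of n = 543: d_min = (z_{α} + z_β)/√n.
z-sum = 1.282 + 0.674 = 1.956.
d_min = 1.956 / √543 = 1.956 / 23.302 = 0.084.

d_min ≈ 0.08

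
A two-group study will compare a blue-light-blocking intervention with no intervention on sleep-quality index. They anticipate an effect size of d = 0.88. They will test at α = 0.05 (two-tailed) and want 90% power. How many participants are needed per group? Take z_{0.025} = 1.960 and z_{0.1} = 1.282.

For two independent groups with equal n: n = 2·((z_{α/2} + z_β) / d)².
z_{α/2} + z_β = 1.960 + 1.282 = 3.242.
n = 2 × (3.242 / 0.88)² = 2 × 3.684² = 2 × 13.57 = 27.1.
Round up to the next whole participant.

n = 28 per group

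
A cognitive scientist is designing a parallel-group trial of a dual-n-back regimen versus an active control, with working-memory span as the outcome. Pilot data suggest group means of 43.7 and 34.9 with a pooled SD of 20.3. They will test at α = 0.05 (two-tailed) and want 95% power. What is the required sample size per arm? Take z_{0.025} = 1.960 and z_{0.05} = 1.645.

Cohen's d = |M₁ − M₂| / SD_pooled = |43.7 − 34.9| / 20.3 = 8.8 / 20.3 = 0.433.
For two independent groups with equal n: n = 2·((z_{α/2} + z_β) / d)².
z_{α/2} + z_β = 1.960 + 1.645 = 3.605.
n = 2 × (3.605 / 0.433)² = 2 × 8.326² = 2 × 69.32 = 138.6.
Round up to the next whole participant.

n = 139 per group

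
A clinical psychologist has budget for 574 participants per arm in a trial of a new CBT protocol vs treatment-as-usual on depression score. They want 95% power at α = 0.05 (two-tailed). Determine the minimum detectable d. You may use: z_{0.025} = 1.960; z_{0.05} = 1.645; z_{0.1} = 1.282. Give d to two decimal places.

For two independent groups of n = 574 each: d_min = (z_{α/2} + z_β)·√(2/n).
z-sum = 1.960 + 1.645 = 3.605.
d_min = 3.605 × √(2/574) = 3.605 × 0.0590 = 0.213.

d_min ≈ 0.21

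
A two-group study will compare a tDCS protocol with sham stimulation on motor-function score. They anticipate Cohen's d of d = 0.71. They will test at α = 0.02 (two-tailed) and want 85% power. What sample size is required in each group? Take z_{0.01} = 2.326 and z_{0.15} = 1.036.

n = 45 per group

For two independent groups with equal n: n = 2·((z_{α/2} + z_β) / d)².
z_{α/2} + z_β = 2.326 + 1.036 = 3.362.
n = 2 × (3.362 / 0.71)² = 2 × 4.735² = 2 × 22.42 = 44.8.
Round up to the next whole participant.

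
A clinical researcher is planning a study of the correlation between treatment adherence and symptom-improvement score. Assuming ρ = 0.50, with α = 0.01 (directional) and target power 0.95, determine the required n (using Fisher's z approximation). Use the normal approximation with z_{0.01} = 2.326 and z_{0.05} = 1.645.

n = 56

Fisher's z: C = ½·ln((1+r)/(1−r)) = ½·ln(3.0000) = 0.5493.
n = ((z_{α} + z_β)/C)² + 3.
(2.326 + 1.645) / 0.5493 = 3.971 / 0.5493 = 7.229.
n = 7.229² + 3 = 52.26 + 3 = 55.3.
Round up.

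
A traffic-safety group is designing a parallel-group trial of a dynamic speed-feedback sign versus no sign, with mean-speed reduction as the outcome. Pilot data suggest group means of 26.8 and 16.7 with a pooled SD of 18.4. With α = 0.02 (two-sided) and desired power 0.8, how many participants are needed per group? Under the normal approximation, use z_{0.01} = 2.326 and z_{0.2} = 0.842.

Cohen's d = |M₁ − M₂| / SD_pooled = |26.8 − 16.7| / 18.4 = 10.1 / 18.4 = 0.549.
For two independent groups with equal n: n = 2·((z_{α/2} + z_β) / d)².
z_{α/2} + z_β = 2.326 + 0.842 = 3.168.
n = 2 × (3.168 / 0.549)² = 2 × 5.770² = 2 × 33.30 = 66.6.
Round up to the next whole participant.

n = 67 per group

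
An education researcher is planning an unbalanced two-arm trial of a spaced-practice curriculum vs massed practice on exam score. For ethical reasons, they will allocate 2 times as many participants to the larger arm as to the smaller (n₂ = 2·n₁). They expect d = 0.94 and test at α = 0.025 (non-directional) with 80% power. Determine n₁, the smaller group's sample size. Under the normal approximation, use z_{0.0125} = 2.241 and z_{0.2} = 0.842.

With allocation ratio k = n₂/n₁ = 2, Var(x̄₁−x̄₂) = σ²(1/n₁ + 1/(k·n₁)) = σ²·(k+1)/(k·n₁).
So n₁ = (1 + 1/k)·((z_{α/2} + z_β)/d)² = 1.500 × (3.083/0.94)².
n₁ = 1.500 × 10.76 = 16.1.
Round up: n₁ = 17, giving n₂ = 2 × 17 = 34.

n₁ = 17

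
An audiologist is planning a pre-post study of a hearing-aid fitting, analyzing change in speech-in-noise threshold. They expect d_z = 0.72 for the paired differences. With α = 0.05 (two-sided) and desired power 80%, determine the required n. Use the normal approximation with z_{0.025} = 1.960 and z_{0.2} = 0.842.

For a paired (one-sample on differences) test: n = ((z_{α/2} + z_β) / d)².
z_{α/2} + z_β = 1.960 + 0.842 = 2.802.
n = (2.802 / 0.72)² = 3.892² = 15.15.
Round up.

n = 16 pairs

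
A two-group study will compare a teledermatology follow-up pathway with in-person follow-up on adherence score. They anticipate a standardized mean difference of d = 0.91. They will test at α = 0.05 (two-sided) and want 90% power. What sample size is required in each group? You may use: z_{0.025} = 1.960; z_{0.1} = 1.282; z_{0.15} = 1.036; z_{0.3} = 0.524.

For two independent groups with equal n: n = 2·((z_{α/2} + z_β) / d)².
z_{α/2} + z_β = 1.960 + 1.282 = 3.242.
n = 2 × (3.242 / 0.91)² = 2 × 3.563² = 2 × 12.69 = 25.4.
Round up to the next whole participant.

n = 26 per group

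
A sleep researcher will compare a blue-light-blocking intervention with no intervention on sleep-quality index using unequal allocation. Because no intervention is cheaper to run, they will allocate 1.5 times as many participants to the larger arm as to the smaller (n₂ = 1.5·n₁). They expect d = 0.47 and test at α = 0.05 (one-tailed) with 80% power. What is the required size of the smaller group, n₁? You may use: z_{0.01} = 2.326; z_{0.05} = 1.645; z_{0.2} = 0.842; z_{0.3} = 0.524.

n₁ = 47

With allocation ratio k = n₂/n₁ = 1.5, Var(x̄₁−x̄₂) = σ²(1/n₁ + 1/(k·n₁)) = σ²·(k+1)/(k·n₁).
So n₁ = (1 + 1/k)·((z_{α} + z_β)/d)² = 1.667 × (2.487/0.47)².
n₁ = 1.667 × 28.00 = 46.7.
Round up: n₁ = 47, giving n₂ = ⌈1.5 × 47⌉ = ⌈70.5⌉ = 71.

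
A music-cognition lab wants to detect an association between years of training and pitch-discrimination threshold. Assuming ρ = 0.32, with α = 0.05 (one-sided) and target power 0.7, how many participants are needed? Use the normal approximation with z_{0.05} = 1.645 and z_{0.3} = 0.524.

n = 46

Fisher's z: C = ½·ln((1+r)/(1−r)) = ½·ln(1.9412) = 0.3316.
n = ((z_{α} + z_β)/C)² + 3.
(1.645 + 0.524) / 0.3316 = 2.169 / 0.3316 = 6.541.
n = 6.541² + 3 = 42.78 + 3 = 45.8.
Round up.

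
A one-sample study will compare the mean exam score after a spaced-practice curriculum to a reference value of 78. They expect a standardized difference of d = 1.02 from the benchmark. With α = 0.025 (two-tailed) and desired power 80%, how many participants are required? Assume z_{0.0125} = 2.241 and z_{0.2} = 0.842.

For a one-sample test: n = ((z_{α/2} + z_β) / d)².
z_{α/2} + z_β = 2.241 + 0.842 = 3.083.
n = (3.083 / 1.02)² = 3.023² = 9.14.
Round up.

n = 10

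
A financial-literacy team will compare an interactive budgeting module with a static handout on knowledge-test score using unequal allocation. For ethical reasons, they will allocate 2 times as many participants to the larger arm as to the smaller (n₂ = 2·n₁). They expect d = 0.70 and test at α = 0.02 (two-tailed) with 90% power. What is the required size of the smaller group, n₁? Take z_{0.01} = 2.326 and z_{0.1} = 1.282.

n₁ = 40

With allocation ratio k = n₂/n₁ = 2, Var(x̄₁−x̄₂) = σ²(1/n₁ + 1/(k·n₁)) = σ²·(k+1)/(k·n₁).
So n₁ = (1 + 1/k)·((z_{α/2} + z_β)/d)² = 1.500 × (3.608/0.70)².
n₁ = 1.500 × 26.57 = 39.8.
Round up: n₁ = 40, giving n₂ = 2 × 40 = 80.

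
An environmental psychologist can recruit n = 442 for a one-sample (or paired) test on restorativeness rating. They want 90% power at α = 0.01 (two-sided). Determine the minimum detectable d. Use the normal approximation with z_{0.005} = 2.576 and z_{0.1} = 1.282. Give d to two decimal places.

d_min ≈ 0.18

For a single sample (or paired design) of n = 442: d_min = (z_{α/2} + z_β)/√n.
z-sum = 2.576 + 1.282 = 3.858.
d_min = 3.858 / √442 = 3.858 / 21.024 = 0.184.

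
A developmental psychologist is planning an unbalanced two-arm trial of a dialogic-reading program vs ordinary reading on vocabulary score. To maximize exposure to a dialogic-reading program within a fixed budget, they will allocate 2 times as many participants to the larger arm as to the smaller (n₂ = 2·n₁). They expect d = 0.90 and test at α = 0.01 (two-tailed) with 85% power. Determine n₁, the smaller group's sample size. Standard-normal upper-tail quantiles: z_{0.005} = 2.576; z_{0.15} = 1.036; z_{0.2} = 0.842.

n₁ = 25

With allocation ratio k = n₂/n₁ = 2, Var(x̄₁−x̄₂) = σ²(1/n₁ + 1/(k·n₁)) = σ²·(k+1)/(k·n₁).
So n₁ = (1 + 1/k)·((z_{α/2} + z_β)/d)² = 1.500 × (3.612/0.90)².
n₁ = 1.500 × 16.11 = 24.2.
Round up: n₁ = 25, giving n₂ = 2 × 25 = 50.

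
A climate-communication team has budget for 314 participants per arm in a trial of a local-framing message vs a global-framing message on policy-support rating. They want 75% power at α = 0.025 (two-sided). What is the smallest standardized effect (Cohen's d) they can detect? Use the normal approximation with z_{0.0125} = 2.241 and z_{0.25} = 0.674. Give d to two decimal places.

For two independent groups of n = 314 each: d_min = (z_{α/2} + z_β)·√(2/n).
z-sum = 2.241 + 0.674 = 2.915.
d_min = 2.915 × √(2/314) = 2.915 × 0.0798 = 0.233.

d_min ≈ 0.23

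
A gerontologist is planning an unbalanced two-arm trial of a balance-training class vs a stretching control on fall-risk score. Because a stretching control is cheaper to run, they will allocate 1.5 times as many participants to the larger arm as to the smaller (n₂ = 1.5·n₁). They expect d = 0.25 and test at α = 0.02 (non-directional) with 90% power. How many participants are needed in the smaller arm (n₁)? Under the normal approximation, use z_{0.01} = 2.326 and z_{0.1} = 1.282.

With allocation ratio k = n₂/n₁ = 1.5, Var(x̄₁−x̄₂) = σ²(1/n₁ + 1/(k·n₁)) = σ²·(k+1)/(k·n₁).
So n₁ = (1 + 1/k)·((z_{α/2} + z_β)/d)² = 1.667 × (3.608/0.25)².
n₁ = 1.667 × 208.28 = 347.1.
Round up: n₁ = 348, giving n₂ = 1.5 × 348 = 522.

n₁ = 348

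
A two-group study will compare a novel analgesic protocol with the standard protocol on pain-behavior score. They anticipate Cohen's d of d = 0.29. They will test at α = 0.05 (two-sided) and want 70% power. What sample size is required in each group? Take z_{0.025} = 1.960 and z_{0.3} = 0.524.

For two independent groups with equal n: n = 2·((z_{α/2} + z_β) / d)².
z_{α/2} + z_β = 1.960 + 0.524 = 2.484.
n = 2 × (2.484 / 0.29)² = 2 × 8.566² = 2 × 73.37 = 146.7.
Round up to the next whole participant.

n = 147 per group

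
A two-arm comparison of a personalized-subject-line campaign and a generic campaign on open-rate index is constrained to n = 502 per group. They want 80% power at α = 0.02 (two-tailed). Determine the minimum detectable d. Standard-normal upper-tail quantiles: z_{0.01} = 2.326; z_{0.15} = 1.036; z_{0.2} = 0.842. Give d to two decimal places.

d_min ≈ 0.20

For two independent groups of n = 502 each: d_min = (z_{α/2} + z_β)·√(2/n).
z-sum = 2.326 + 0.842 = 3.168.
d_min = 3.168 × √(2/502) = 3.168 × 0.0631 = 0.200.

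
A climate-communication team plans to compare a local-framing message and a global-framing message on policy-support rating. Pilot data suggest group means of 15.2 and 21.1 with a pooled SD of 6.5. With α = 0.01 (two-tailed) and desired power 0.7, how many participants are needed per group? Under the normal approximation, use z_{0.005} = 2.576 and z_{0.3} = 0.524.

n = 24 per group

Cohen's d = |M₁ − M₂| / SD_pooled = |15.2 − 21.1| / 6.5 = 5.9 / 6.5 = 0.908.
For two independent groups with equal n: n = 2·((z_{α/2} + z_β) / d)².
z_{α/2} + z_β = 2.576 + 0.524 = 3.100.
n = 2 × (3.100 / 0.908)² = 2 × 3.414² = 2 × 11.66 = 23.3.
Round up to the next whole participant.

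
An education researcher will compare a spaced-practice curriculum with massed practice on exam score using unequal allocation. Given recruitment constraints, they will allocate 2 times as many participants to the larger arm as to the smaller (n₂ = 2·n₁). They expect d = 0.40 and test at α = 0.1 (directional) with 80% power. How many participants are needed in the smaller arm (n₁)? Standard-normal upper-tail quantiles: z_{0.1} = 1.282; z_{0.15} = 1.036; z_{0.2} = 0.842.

n₁ = 43

With allocation ratio k = n₂/n₁ = 2, Var(x̄₁−x̄₂) = σ²(1/n₁ + 1/(k·n₁)) = σ²·(k+1)/(k·n₁).
So n₁ = (1 + 1/k)·((z_{α} + z_β)/d)² = 1.500 × (2.124/0.40)².
n₁ = 1.500 × 28.20 = 42.3.
Round up: n₁ = 43, giving n₂ = 2 × 43 = 86.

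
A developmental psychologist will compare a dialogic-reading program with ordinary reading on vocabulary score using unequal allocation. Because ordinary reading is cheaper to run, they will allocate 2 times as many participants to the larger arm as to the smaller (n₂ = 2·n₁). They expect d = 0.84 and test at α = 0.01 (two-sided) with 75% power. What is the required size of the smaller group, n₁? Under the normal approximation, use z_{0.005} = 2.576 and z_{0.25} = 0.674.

n₁ = 23

With allocation ratio k = n₂/n₁ = 2, Var(x̄₁−x̄₂) = σ²(1/n₁ + 1/(k·n₁)) = σ²·(k+1)/(k·n₁).
So n₁ = (1 + 1/k)·((z_{α/2} + z_β)/d)² = 1.500 × (3.250/0.84)².
n₁ = 1.500 × 14.97 = 22.5.
Round up: n₁ = 23, giving n₂ = 2 × 23 = 46.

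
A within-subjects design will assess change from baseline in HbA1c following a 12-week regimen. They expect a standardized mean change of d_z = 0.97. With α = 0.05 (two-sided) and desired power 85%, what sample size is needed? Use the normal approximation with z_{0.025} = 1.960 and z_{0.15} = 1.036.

For a paired (one-sample on differences) test: n = ((z_{α/2} + z_β) / d)².
z_{α/2} + z_β = 1.960 + 1.036 = 2.996.
n = (2.996 / 0.97)² = 3.089² = 9.54.
Round up.

n = 10 pairs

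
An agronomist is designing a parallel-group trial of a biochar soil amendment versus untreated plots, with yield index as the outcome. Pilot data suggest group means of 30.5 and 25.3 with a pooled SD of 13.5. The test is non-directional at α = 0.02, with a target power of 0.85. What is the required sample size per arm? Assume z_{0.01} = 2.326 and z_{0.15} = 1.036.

Cohen's d = |M₁ − M₂| / SD_pooled = |30.5 − 25.3| / 13.5 = 5.2 / 13.5 = 0.385.
For two independent groups with equal n: n = 2·((z_{α/2} + z_β) / d)².
z_{α/2} + z_β = 2.326 + 1.036 = 3.362.
n = 2 × (3.362 / 0.385)² = 2 × 8.732² = 2 × 76.26 = 152.5.
Round up to the next whole participant.

n = 153 per group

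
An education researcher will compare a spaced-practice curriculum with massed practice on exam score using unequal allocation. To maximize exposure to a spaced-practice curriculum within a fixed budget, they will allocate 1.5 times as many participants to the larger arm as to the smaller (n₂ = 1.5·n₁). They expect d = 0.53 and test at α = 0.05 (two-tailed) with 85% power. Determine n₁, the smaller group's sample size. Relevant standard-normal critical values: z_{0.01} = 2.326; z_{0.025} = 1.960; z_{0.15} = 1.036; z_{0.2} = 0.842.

n₁ = 54

With allocation ratio k = n₂/n₁ = 1.5, Var(x̄₁−x̄₂) = σ²(1/n₁ + 1/(k·n₁)) = σ²·(k+1)/(k·n₁).
So n₁ = (1 + 1/k)·((z_{α/2} + z_β)/d)² = 1.667 × (2.996/0.53)².
n₁ = 1.667 × 31.95 = 53.3.
Round up: n₁ = 54, giving n₂ = 1.5 × 54 = 81.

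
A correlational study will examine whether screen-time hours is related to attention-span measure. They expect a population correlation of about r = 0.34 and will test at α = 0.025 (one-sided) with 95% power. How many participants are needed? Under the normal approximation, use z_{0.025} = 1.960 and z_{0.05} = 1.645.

n = 107

Fisher's z: C = ½·ln((1+r)/(1−r)) = ½·ln(2.0303) = 0.3541.
n = ((z_{α} + z_β)/C)² + 3.
(1.960 + 1.645) / 0.3541 = 3.605 / 0.3541 = 10.181.
n = 10.181² + 3 = 103.65 + 3 = 106.6.
Round up.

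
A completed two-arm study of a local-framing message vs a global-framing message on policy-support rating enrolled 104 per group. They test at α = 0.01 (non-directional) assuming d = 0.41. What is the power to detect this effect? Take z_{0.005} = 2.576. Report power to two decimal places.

power ≈ 0.65

For two equal groups, power = Φ(d·√(n/2) − z_{α/2}).
d·√(n/2) = 0.41 × √(104/2) = 0.41 × 7.211 = 2.957.
z_β = 2.957 − 2.576 = 0.381.
Power = Φ(0.381) = 0.648.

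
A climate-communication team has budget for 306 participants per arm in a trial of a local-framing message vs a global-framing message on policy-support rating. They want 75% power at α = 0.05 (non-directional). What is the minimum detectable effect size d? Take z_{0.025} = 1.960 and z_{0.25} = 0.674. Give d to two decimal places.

For two independent groups of n = 306 each: d_min = (z_{α/2} + z_β)·√(2/n).
z-sum = 1.960 + 0.674 = 2.634.
d_min = 2.634 × √(2/306) = 2.634 × 0.0808 = 0.213.

d_min ≈ 0.21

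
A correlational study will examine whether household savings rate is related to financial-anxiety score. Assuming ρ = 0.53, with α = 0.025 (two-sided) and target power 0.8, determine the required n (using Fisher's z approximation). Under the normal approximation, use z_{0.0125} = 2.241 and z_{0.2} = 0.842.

n = 31

Fisher's z: C = ½·ln((1+r)/(1−r)) = ½·ln(3.2553) = 0.5901.
n = ((z_{α/2} + z_β)/C)² + 3.
(2.241 + 0.842) / 0.5901 = 3.083 / 0.5901 = 5.225.
n = 5.225² + 3 = 27.30 + 3 = 30.3.
Round up.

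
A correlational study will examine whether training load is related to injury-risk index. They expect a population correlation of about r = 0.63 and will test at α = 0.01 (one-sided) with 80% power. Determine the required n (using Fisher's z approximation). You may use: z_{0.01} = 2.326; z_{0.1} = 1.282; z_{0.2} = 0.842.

Fisher's z: C = ½·ln((1+r)/(1−r)) = ½·ln(4.4054) = 0.7414.
n = ((z_{α} + z_β)/C)² + 3.
(2.326 + 0.842) / 0.7414 = 3.168 / 0.7414 = 4.273.
n = 4.273² + 3 = 18.26 + 3 = 21.3.
Round up.

n = 22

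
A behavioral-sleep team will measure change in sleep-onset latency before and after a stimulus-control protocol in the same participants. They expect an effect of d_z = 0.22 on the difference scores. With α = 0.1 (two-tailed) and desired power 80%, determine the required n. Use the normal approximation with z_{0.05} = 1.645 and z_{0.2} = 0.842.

n = 128 pairs

For a paired (one-sample on differences) test: n = ((z_{α/2} + z_β) / d)².
z_{α/2} + z_β = 1.645 + 0.842 = 2.487.
n = (2.487 / 0.22)² = 11.305² = 127.79.
Round up.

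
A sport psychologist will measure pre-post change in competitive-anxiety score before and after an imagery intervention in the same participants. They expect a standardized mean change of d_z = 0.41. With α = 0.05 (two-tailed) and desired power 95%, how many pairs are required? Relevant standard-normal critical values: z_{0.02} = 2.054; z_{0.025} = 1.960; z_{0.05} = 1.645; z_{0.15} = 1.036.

n = 78 pairs

For a paired (one-sample on differences) test: n = ((z_{α/2} + z_β) / d)².
z_{α/2} + z_β = 1.960 + 1.645 = 3.605.
n = (3.605 / 0.41)² = 8.793² = 77.31.
Round up.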